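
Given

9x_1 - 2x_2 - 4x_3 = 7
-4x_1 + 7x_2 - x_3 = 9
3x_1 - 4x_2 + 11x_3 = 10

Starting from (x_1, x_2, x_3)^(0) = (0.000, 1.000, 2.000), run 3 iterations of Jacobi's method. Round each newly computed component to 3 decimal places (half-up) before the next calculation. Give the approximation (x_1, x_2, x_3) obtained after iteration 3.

(1.773, 2.391, 1.374)

Iteration 1:
  x_1 = (7 - (-2)·1.000 - (-4)·2.000) / (9) = 1.889
  x_2 = (9 - (-4)·0.000 - (-1)·2.000) / (7) = 1.571
  x_3 = (10 - (3)·0.000 - (-4)·1.000) / (11) = 1.273
Iteration 2:
  x_1 = (7 - (-2)·1.571 - (-4)·1.273) / (9) = 1.693
  x_2 = (9 - (-4)·1.889 - (-1)·1.273) / (7) = 2.547
  x_3 = (10 - (3)·1.889 - (-4)·1.571) / (11) = 0.965
Iteration 3:
  x_1 = (7 - (-2)·2.547 - (-4)·0.965) / (9) = 1.773
  x_2 = (9 - (-4)·1.693 - (-1)·0.965) / (7) = 2.391
  x_3 = (10 - (3)·1.693 - (-4)·2.547) / (11) = 1.374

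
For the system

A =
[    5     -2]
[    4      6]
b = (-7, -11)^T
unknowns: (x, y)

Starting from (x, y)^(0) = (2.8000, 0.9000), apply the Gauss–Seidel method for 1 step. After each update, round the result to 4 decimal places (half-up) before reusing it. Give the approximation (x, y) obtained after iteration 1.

(-1.0400, -1.1400)

Iteration 1:
  x = (-7 - (-2)·0.9000) / (5) = -1.0400
  y = (-11 - (4)·-1.0400) / (6) = -1.1400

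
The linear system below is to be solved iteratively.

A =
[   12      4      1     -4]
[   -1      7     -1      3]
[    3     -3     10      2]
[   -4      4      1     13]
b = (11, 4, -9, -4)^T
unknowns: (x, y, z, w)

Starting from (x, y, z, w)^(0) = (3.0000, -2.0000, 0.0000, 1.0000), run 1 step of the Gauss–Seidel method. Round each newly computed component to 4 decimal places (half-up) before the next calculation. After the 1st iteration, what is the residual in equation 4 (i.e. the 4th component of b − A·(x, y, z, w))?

-0.0003

Iteration 1:
  x = (11 - (4)·-2.0000 - (1)·0.0000 - (-4)·1.0000) / (12) = 1.9167
  y = (4 - (-1)·1.9167 - (-1)·0.0000 - (3)·1.0000) / (7) = 0.4167
  z = (-9 - (3)·1.9167 - (-3)·0.4167 - (2)·1.0000) / (10) = -1.5500
  w = (-4 - (-4)·1.9167 - (4)·0.4167 - (1)·-1.5500) / (13) = 0.2731
Residual b − A·x = (-11.0248, 0.6305, 1.4538, -0.0003)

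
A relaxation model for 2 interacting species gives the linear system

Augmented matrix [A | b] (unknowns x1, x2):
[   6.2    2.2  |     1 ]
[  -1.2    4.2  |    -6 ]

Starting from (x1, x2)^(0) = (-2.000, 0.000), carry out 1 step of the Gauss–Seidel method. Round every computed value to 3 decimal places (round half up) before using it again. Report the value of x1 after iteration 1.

0.161

Iteration 1:
  x1 = (1 - (2.2)·0.000) / (6.2) = 0.161
  x2 = (-6 - (-1.2)·0.161) / (4.2) = -1.383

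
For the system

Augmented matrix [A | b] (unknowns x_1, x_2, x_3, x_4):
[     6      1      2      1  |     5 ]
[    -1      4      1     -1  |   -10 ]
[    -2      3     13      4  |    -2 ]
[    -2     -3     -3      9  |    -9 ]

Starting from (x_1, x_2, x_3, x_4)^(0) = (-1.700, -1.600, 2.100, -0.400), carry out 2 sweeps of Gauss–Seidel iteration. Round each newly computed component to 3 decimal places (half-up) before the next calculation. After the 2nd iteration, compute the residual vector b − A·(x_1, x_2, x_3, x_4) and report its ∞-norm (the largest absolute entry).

Iteration 1:
  x_1 = (5 - (1)·-1.600 - (2)·2.100 - (1)·-0.400) / (6) = 0.467
  x_2 = (-10 - (-1)·0.467 - (1)·2.100 - (-1)·-0.400) / (4) = -3.008
  x_3 = (-2 - (-2)·0.467 - (3)·-3.008 - (4)·-0.400) / (13) = 0.735
  x_4 = (-9 - (-2)·0.467 - (-3)·-3.008 - (-3)·0.735) / (9) = -1.654
Iteration 2:
  x_1 = (5 - (1)·-3.008 - (2)·0.735 - (1)·-1.654) / (6) = 1.365
  x_2 = (-10 - (-1)·1.365 - (1)·0.735 - (-1)·-1.654) / (4) = -2.756
  x_3 = (-2 - (-2)·1.365 - (3)·-2.756 - (4)·-1.654) / (13) = 1.201
  x_4 = (-9 - (-2)·1.365 - (-3)·-2.756 - (-3)·1.201) / (9) = -1.215
Residual b − A·x = (-1.621, -0.027, -1.755, 0.000); ∞-norm = 1.755

1.755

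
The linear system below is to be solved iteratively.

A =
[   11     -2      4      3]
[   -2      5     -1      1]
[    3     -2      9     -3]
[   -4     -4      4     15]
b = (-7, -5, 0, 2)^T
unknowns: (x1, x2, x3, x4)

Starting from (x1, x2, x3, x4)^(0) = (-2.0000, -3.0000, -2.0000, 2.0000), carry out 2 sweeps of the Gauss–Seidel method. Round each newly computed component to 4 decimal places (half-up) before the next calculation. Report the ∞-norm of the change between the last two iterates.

1.0780

Iteration 1:
  x1 = (-7 - (-2)·-3.0000 - (4)·-2.0000 - (3)·2.0000) / (11) = -1.0000
  x2 = (-5 - (-2)·-1.0000 - (-1)·-2.0000 - (1)·2.0000) / (5) = -2.2000
  x3 = (0 - (3)·-1.0000 - (-2)·-2.2000 - (-3)·2.0000) / (9) = 0.5111
  x4 = (2 - (-4)·-1.0000 - (-4)·-2.2000 - (4)·0.5111) / (15) = -0.8563
Iteration 2:
  x1 = (-7 - (-2)·-2.2000 - (4)·0.5111 - (3)·-0.8563) / (11) = -0.9887
  x2 = (-5 - (-2)·-0.9887 - (-1)·0.5111 - (1)·-0.8563) / (5) = -1.1220
  x3 = (0 - (3)·-0.9887 - (-2)·-1.1220 - (-3)·-0.8563) / (9) = -0.2052
  x4 = (2 - (-4)·-0.9887 - (-4)·-1.1220 - (4)·-0.2052) / (15) = -0.3748
Change: (0.0113, 1.0780, -0.7163, 0.4815) → max |·| = 1.0780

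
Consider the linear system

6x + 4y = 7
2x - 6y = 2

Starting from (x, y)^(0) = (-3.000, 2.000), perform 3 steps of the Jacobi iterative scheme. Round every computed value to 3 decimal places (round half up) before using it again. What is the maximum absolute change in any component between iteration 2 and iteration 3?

Iteration 1:
  x = (7 - (4)·2.000) / (6) = -0.167
  y = (2 - (2)·-3.000) / (-6) = -1.333
Iteration 2:
  x = (7 - (4)·-1.333) / (6) = 2.055
  y = (2 - (2)·-0.167) / (-6) = -0.389
Iteration 3:
  x = (7 - (4)·-0.389) / (6) = 1.426
  y = (2 - (2)·2.055) / (-6) = 0.352
Change: (-0.629, 0.741) → max |·| = 0.741

0.741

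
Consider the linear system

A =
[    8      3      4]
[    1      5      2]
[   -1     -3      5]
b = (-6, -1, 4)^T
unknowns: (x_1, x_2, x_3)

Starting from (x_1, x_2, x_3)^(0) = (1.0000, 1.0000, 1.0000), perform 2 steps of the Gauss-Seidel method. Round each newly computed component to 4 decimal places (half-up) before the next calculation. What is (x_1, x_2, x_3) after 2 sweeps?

(-0.8019, -0.1636, 0.5415)

Iteration 1:
  x_1 = (-6 - (3)·1.0000 - (4)·1.0000) / (8) = -1.6250
  x_2 = (-1 - (1)·-1.6250 - (2)·1.0000) / (5) = -0.2750
  x_3 = (4 - (-1)·-1.6250 - (-3)·-0.2750) / (5) = 0.3100
Iteration 2:
  x_1 = (-6 - (3)·-0.2750 - (4)·0.3100) / (8) = -0.8019
  x_2 = (-1 - (1)·-0.8019 - (2)·0.3100) / (5) = -0.1636
  x_3 = (4 - (-1)·-0.8019 - (-3)·-0.1636) / (5) = 0.5415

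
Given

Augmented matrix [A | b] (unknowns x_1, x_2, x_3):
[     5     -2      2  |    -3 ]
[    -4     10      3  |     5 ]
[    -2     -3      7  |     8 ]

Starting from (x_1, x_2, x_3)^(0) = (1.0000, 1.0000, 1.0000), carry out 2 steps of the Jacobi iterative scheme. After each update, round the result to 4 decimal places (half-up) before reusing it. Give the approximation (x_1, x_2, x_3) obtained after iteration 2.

Iteration 1:
  x_1 = (-3 - (-2)·1.0000 - (2)·1.0000) / (5) = -0.6000
  x_2 = (5 - (-4)·1.0000 - (3)·1.0000) / (10) = 0.6000
  x_3 = (8 - (-2)·1.0000 - (-3)·1.0000) / (7) = 1.8571
Iteration 2:
  x_1 = (-3 - (-2)·0.6000 - (2)·1.8571) / (5) = -1.1028
  x_2 = (5 - (-4)·-0.6000 - (3)·1.8571) / (10) = -0.2971
  x_3 = (8 - (-2)·-0.6000 - (-3)·0.6000) / (7) = 1.2286

(-1.1028, -0.2971, 1.2286)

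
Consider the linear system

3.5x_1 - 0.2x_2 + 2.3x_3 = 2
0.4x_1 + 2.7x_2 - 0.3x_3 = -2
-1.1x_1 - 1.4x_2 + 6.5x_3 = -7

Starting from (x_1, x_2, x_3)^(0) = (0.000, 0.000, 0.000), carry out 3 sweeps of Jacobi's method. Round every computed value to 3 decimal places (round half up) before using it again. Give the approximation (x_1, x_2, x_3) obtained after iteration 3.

(1.267, -1.051, -1.071)

Iteration 1:
  x_1 = (2 - (-0.2)·0.000 - (2.3)·0.000) / (3.5) = 0.571
  x_2 = (-2 - (0.4)·0.000 - (-0.3)·0.000) / (2.7) = -0.741
  x_3 = (-7 - (-1.1)·0.000 - (-1.4)·0.000) / (6.5) = -1.077
Iteration 2:
  x_1 = (2 - (-0.2)·-0.741 - (2.3)·-1.077) / (3.5) = 1.237
  x_2 = (-2 - (0.4)·0.571 - (-0.3)·-1.077) / (2.7) = -0.945
  x_3 = (-7 - (-1.1)·0.571 - (-1.4)·-0.741) / (6.5) = -1.140
Iteration 3:
  x_1 = (2 - (-0.2)·-0.945 - (2.3)·-1.140) / (3.5) = 1.267
  x_2 = (-2 - (0.4)·1.237 - (-0.3)·-1.140) / (2.7) = -1.051
  x_3 = (-7 - (-1.1)·1.237 - (-1.4)·-0.945) / (6.5) = -1.071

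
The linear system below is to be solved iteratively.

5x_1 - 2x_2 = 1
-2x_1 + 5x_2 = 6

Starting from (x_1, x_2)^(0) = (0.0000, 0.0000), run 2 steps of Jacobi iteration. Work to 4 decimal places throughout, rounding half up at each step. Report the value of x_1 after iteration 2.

0.6800

Iteration 1:
  x_1 = (1 - (-2)·0.0000) / (5) = 0.2000
  x_2 = (6 - (-2)·0.0000) / (5) = 1.2000
Iteration 2:
  x_1 = (1 - (-2)·1.2000) / (5) = 0.6800
  x_2 = (6 - (-2)·0.2000) / (5) = 1.2800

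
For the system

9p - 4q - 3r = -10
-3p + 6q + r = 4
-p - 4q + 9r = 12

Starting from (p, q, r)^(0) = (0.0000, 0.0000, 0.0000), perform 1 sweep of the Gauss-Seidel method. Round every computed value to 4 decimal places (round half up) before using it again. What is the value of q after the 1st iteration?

0.1111

Iteration 1:
  p = (-10 - (-4)·0.0000 - (-3)·0.0000) / (9) = -1.1111
  q = (4 - (-3)·-1.1111 - (1)·0.0000) / (6) = 0.1111
  r = (12 - (-1)·-1.1111 - (-4)·0.1111) / (9) = 1.2593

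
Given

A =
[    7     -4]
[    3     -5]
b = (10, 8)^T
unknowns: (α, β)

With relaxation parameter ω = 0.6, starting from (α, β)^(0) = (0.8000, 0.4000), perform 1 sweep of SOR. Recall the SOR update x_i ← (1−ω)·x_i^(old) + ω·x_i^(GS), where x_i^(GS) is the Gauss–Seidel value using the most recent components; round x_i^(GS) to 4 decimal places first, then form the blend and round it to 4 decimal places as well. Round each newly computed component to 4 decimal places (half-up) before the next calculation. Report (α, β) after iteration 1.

Iteration 1:
  α: GS value = (10 - (-4)·0.4000) / (7) = 1.6571;  α ← (1−ω)·0.8000 + ω·1.6571 = 1.3143
  β: GS value = (8 - (3)·1.3143) / (-5) = -0.8114;  β ← (1−ω)·0.4000 + ω·-0.8114 = -0.3268

(1.3143, -0.3268)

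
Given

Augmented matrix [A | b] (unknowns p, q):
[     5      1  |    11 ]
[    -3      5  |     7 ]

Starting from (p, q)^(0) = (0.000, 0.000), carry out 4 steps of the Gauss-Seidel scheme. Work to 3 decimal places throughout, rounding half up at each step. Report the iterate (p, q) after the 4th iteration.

(1.713, 2.428)

Iteration 1:
  p = (11 - (1)·0.000) / (5) = 2.200
  q = (7 - (-3)·2.200) / (5) = 2.720
Iteration 2:
  p = (11 - (1)·2.720) / (5) = 1.656
  q = (7 - (-3)·1.656) / (5) = 2.394
Iteration 3:
  p = (11 - (1)·2.394) / (5) = 1.721
  q = (7 - (-3)·1.721) / (5) = 2.433
Iteration 4:
  p = (11 - (1)·2.433) / (5) = 1.713
  q = (7 - (-3)·1.713) / (5) = 2.428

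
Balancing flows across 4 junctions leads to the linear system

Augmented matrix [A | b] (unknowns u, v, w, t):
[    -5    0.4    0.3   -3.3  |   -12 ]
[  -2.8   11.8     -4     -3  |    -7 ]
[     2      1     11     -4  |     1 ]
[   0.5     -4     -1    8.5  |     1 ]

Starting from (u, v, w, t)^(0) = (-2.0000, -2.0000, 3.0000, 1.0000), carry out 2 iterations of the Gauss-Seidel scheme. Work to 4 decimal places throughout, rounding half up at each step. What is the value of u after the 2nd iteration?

Iteration 1:
  u = (-12 - (0.4)·-2.0000 - (0.3)·3.0000 - (-3.3)·1.0000) / (-5) = 1.7600
  v = (-7 - (-2.8)·1.7600 - (-4)·3.0000 - (-3)·1.0000) / (11.8) = 1.0956
  w = (1 - (2)·1.7600 - (1)·1.0956 - (-4)·1.0000) / (11) = 0.0349
  t = (1 - (0.5)·1.7600 - (-4)·1.0956 - (-1)·0.0349) / (8.5) = 0.5338
Iteration 2:
  u = (-12 - (0.4)·1.0956 - (0.3)·0.0349 - (-3.3)·0.5338) / (-5) = 2.1374
  v = (-7 - (-2.8)·2.1374 - (-4)·0.0349 - (-3)·0.5338) / (11.8) = 0.0615
  w = (1 - (2)·2.1374 - (1)·0.0615 - (-4)·0.5338) / (11) = -0.1092
  t = (1 - (0.5)·2.1374 - (-4)·0.0615 - (-1)·-0.1092) / (8.5) = 0.0080

2.1374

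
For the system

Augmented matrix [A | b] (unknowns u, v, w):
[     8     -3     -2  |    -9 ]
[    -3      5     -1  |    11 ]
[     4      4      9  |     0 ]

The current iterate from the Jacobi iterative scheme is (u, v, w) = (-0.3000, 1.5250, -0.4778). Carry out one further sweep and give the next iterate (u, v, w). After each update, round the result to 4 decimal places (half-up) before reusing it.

One sweep:
  u = (-9 - (-3)·1.5250 - (-2)·-0.4778) / (8) = -0.6726
  v = (11 - (-3)·-0.3000 - (-1)·-0.4778) / (5) = 1.9244
  w = (0 - (4)·-0.3000 - (4)·1.5250) / (9) = -0.5444

(-0.6726, 1.9244, -0.5444)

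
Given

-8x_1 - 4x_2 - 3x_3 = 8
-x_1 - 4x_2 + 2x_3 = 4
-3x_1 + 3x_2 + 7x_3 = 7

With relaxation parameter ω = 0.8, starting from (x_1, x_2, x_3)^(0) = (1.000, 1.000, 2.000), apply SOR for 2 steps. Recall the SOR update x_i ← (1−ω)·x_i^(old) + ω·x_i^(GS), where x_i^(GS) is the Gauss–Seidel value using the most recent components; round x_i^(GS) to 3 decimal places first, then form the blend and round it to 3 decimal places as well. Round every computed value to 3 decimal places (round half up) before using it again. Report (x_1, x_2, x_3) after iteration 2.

Iteration 1:
  x_1: GS value = (8 - (-4)·1.000 - (-3)·2.000) / (-8) = -2.250;  x_1 ← (1−ω)·1.000 + ω·-2.250 = -1.600
  x_2: GS value = (4 - (-1)·-1.600 - (2)·2.000) / (-4) = 0.400;  x_2 ← (1−ω)·1.000 + ω·0.400 = 0.520
  x_3: GS value = (7 - (-3)·-1.600 - (3)·0.520) / (7) = 0.091;  x_3 ← (1−ω)·2.000 + ω·0.091 = 0.473
Iteration 2:
  x_1: GS value = (8 - (-4)·0.520 - (-3)·0.473) / (-8) = -1.437;  x_1 ← (1−ω)·-1.600 + ω·-1.437 = -1.470
  x_2: GS value = (4 - (-1)·-1.470 - (2)·0.473) / (-4) = -0.396;  x_2 ← (1−ω)·0.520 + ω·-0.396 = -0.213
  x_3: GS value = (7 - (-3)·-1.470 - (3)·-0.213) / (7) = 0.461;  x_3 ← (1−ω)·0.473 + ω·0.461 = 0.463

(-1.470, -0.213, 0.463)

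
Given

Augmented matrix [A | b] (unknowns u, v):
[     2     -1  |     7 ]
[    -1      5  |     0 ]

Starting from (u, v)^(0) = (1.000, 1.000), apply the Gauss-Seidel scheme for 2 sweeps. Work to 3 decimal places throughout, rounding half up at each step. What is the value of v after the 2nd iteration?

Iteration 1:
  u = (7 - (-1)·1.000) / (2) = 4.000
  v = (0 - (-1)·4.000) / (5) = 0.800
Iteration 2:
  u = (7 - (-1)·0.800) / (2) = 3.900
  v = (0 - (-1)·3.900) / (5) = 0.780

0.780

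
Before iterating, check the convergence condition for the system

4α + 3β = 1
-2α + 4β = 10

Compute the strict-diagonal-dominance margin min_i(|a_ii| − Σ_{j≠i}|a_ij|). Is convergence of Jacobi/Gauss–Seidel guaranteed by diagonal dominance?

1

row 1: |4| − (3) = 1
row 2: |4| − (2) = 2
minimum over rows = 1 → strictly diagonally dominant (convergence guaranteed)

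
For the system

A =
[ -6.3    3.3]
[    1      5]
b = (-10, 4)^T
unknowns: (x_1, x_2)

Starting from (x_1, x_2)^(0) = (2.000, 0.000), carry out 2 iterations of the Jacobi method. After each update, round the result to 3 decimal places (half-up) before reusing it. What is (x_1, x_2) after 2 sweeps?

(1.797, 0.483)

Iteration 1:
  x_1 = (-10 - (3.3)·0.000) / (-6.3) = 1.587
  x_2 = (4 - (1)·2.000) / (5) = 0.400
Iteration 2:
  x_1 = (-10 - (3.3)·0.400) / (-6.3) = 1.797
  x_2 = (4 - (1)·1.587) / (5) = 0.483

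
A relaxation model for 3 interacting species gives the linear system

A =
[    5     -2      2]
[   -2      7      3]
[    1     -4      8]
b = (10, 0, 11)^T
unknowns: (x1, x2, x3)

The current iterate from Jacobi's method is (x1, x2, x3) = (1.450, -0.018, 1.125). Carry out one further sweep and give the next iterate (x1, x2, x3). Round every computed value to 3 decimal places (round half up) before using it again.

(1.543, -0.068, 1.185)

One sweep:
  x1 = (10 - (-2)·-0.018 - (2)·1.125) / (5) = 1.543
  x2 = (0 - (-2)·1.450 - (3)·1.125) / (7) = -0.068
  x3 = (11 - (1)·1.450 - (-4)·-0.018) / (8) = 1.185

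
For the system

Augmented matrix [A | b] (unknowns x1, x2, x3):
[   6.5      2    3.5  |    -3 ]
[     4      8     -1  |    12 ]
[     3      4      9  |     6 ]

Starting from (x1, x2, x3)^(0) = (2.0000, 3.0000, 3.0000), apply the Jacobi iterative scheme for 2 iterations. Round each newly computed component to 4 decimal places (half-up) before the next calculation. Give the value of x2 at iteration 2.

2.8333

Iteration 1:
  x1 = (-3 - (2)·3.0000 - (3.5)·3.0000) / (6.5) = -3.0000
  x2 = (12 - (4)·2.0000 - (-1)·3.0000) / (8) = 0.8750
  x3 = (6 - (3)·2.0000 - (4)·3.0000) / (9) = -1.3333
Iteration 2:
  x1 = (-3 - (2)·0.8750 - (3.5)·-1.3333) / (6.5) = -0.0128
  x2 = (12 - (4)·-3.0000 - (-1)·-1.3333) / (8) = 2.8333
  x3 = (6 - (3)·-3.0000 - (4)·0.8750) / (9) = 1.2778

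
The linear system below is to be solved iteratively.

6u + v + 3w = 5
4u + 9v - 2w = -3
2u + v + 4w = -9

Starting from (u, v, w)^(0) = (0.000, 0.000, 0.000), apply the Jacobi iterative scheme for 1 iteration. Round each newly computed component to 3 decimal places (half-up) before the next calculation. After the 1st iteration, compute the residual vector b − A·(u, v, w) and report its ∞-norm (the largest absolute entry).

Iteration 1:
  u = (5 - (1)·0.000 - (3)·0.000) / (6) = 0.833
  v = (-3 - (4)·0.000 - (-2)·0.000) / (9) = -0.333
  w = (-9 - (2)·0.000 - (1)·0.000) / (4) = -2.250
Residual b − A·x = (7.085, -7.835, -1.333); ∞-norm = 7.835

7.835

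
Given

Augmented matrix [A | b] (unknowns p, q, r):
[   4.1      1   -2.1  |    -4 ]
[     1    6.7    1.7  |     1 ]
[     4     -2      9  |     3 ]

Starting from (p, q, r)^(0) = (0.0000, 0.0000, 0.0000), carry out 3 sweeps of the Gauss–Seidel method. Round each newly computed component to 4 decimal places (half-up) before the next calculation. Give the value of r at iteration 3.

Iteration 1:
  p = (-4 - (1)·0.0000 - (-2.1)·0.0000) / (4.1) = -0.9756
  q = (1 - (1)·-0.9756 - (1.7)·0.0000) / (6.7) = 0.2949
  r = (3 - (4)·-0.9756 - (-2)·0.2949) / (9) = 0.8325
Iteration 2:
  p = (-4 - (1)·0.2949 - (-2.1)·0.8325) / (4.1) = -0.6211
  q = (1 - (1)·-0.6211 - (1.7)·0.8325) / (6.7) = 0.0307
  r = (3 - (4)·-0.6211 - (-2)·0.0307) / (9) = 0.6162
Iteration 3:
  p = (-4 - (1)·0.0307 - (-2.1)·0.6162) / (4.1) = -0.6675
  q = (1 - (1)·-0.6675 - (1.7)·0.6162) / (6.7) = 0.0925
  r = (3 - (4)·-0.6675 - (-2)·0.0925) / (9) = 0.6506

0.6506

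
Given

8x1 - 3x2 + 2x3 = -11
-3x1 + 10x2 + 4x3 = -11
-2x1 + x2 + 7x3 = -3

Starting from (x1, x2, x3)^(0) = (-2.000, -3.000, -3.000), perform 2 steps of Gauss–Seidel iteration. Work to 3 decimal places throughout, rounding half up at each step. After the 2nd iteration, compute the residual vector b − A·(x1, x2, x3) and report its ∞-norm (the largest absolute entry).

2.626

Iteration 1:
  x1 = (-11 - (-3)·-3.000 - (2)·-3.000) / (8) = -1.750
  x2 = (-11 - (-3)·-1.750 - (4)·-3.000) / (10) = -0.425
  x3 = (-3 - (-2)·-1.750 - (1)·-0.425) / (7) = -0.868
Iteration 2:
  x1 = (-11 - (-3)·-0.425 - (2)·-0.868) / (8) = -1.317
  x2 = (-11 - (-3)·-1.317 - (4)·-0.868) / (10) = -1.148
  x3 = (-3 - (-2)·-1.317 - (1)·-1.148) / (7) = -0.641
Residual b − A·x = (-2.626, -0.907, 0.001); ∞-norm = 2.626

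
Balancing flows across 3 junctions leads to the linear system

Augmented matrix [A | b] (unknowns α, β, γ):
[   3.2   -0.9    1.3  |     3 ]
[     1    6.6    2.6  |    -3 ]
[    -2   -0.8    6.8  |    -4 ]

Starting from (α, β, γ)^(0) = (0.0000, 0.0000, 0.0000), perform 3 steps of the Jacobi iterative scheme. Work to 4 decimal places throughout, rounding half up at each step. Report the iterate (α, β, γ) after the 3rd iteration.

(0.9836, -0.4692, -0.3228)

Iteration 1:
  α = (3 - (-0.9)·0.0000 - (1.3)·0.0000) / (3.2) = 0.9375
  β = (-3 - (1)·0.0000 - (2.6)·0.0000) / (6.6) = -0.4545
  γ = (-4 - (-2)·0.0000 - (-0.8)·0.0000) / (6.8) = -0.5882
Iteration 2:
  α = (3 - (-0.9)·-0.4545 - (1.3)·-0.5882) / (3.2) = 1.0486
  β = (-3 - (1)·0.9375 - (2.6)·-0.5882) / (6.6) = -0.3649
  γ = (-4 - (-2)·0.9375 - (-0.8)·-0.4545) / (6.8) = -0.3660
Iteration 3:
  α = (3 - (-0.9)·-0.3649 - (1.3)·-0.3660) / (3.2) = 0.9836
  β = (-3 - (1)·1.0486 - (2.6)·-0.3660) / (6.6) = -0.4692
  γ = (-4 - (-2)·1.0486 - (-0.8)·-0.3649) / (6.8) = -0.3228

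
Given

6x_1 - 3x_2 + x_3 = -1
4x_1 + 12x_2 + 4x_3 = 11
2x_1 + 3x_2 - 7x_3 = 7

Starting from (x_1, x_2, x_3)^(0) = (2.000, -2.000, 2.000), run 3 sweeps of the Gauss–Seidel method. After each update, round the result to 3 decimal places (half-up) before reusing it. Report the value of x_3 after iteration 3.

Iteration 1:
  x_1 = (-1 - (-3)·-2.000 - (1)·2.000) / (6) = -1.500
  x_2 = (11 - (4)·-1.500 - (4)·2.000) / (12) = 0.750
  x_3 = (7 - (2)·-1.500 - (3)·0.750) / (-7) = -1.107
Iteration 2:
  x_1 = (-1 - (-3)·0.750 - (1)·-1.107) / (6) = 0.393
  x_2 = (11 - (4)·0.393 - (4)·-1.107) / (12) = 1.155
  x_3 = (7 - (2)·0.393 - (3)·1.155) / (-7) = -0.393
Iteration 3:
  x_1 = (-1 - (-3)·1.155 - (1)·-0.393) / (6) = 0.476
  x_2 = (11 - (4)·0.476 - (4)·-0.393) / (12) = 0.889
  x_3 = (7 - (2)·0.476 - (3)·0.889) / (-7) = -0.483

-0.483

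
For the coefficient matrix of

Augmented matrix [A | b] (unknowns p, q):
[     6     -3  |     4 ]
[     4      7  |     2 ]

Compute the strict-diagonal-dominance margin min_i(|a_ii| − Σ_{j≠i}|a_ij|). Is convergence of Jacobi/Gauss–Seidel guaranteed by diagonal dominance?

3

row 1: |6| − (3) = 3
row 2: |7| − (4) = 3
minimum over rows = 3 → strictly diagonally dominant (convergence guaranteed)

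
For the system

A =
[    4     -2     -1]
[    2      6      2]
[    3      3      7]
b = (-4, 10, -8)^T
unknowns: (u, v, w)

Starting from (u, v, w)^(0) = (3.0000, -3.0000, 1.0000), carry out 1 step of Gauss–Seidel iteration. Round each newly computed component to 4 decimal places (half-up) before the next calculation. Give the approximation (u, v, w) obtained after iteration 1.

Iteration 1:
  u = (-4 - (-2)·-3.0000 - (-1)·1.0000) / (4) = -2.2500
  v = (10 - (2)·-2.2500 - (2)·1.0000) / (6) = 2.0833
  w = (-8 - (3)·-2.2500 - (3)·2.0833) / (7) = -1.0714

(-2.2500, 2.0833, -1.0714)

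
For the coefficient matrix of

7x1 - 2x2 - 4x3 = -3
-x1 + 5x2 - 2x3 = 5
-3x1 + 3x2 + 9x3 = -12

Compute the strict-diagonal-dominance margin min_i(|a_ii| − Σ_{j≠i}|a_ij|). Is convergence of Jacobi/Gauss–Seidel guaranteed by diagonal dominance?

1

row 1: |7| − (2+4) = 1
row 2: |5| − (1+2) = 2
row 3: |9| − (3+3) = 3
minimum over rows = 1 → strictly diagonally dominant (convergence guaranteed)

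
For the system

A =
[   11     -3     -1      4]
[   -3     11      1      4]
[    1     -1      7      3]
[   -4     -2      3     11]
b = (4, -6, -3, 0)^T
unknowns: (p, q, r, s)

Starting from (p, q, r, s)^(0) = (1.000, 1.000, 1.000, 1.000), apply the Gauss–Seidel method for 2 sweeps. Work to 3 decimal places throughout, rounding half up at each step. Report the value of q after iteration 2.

-0.561

Iteration 1:
  p = (4 - (-3)·1.000 - (-1)·1.000 - (4)·1.000) / (11) = 0.364
  q = (-6 - (-3)·0.364 - (1)·1.000 - (4)·1.000) / (11) = -0.901
  r = (-3 - (1)·0.364 - (-1)·-0.901 - (3)·1.000) / (7) = -1.038
  s = (0 - (-4)·0.364 - (-2)·-0.901 - (3)·-1.038) / (11) = 0.252
Iteration 2:
  p = (4 - (-3)·-0.901 - (-1)·-1.038 - (4)·0.252) / (11) = -0.068
  q = (-6 - (-3)·-0.068 - (1)·-1.038 - (4)·0.252) / (11) = -0.561
  r = (-3 - (1)·-0.068 - (-1)·-0.561 - (3)·0.252) / (7) = -0.607
  s = (0 - (-4)·-0.068 - (-2)·-0.561 - (3)·-0.607) / (11) = 0.039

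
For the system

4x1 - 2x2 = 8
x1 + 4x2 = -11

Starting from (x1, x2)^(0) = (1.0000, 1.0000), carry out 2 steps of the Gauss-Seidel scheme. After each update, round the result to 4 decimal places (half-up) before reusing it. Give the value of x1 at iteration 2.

Iteration 1:
  x1 = (8 - (-2)·1.0000) / (4) = 2.5000
  x2 = (-11 - (1)·2.5000) / (4) = -3.3750
Iteration 2:
  x1 = (8 - (-2)·-3.3750) / (4) = 0.3125
  x2 = (-11 - (1)·0.3125) / (4) = -2.8281

0.3125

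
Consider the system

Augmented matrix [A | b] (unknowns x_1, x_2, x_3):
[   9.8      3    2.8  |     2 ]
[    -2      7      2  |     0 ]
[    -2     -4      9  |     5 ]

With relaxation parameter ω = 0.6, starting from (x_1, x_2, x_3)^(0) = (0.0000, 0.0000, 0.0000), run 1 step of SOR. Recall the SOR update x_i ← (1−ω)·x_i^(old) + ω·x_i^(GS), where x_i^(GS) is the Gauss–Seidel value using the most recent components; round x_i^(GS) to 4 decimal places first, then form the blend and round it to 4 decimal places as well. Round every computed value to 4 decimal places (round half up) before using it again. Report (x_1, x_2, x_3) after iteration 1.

(0.1225, 0.0210, 0.3553)

Iteration 1:
  x_1: GS value = (2 - (3)·0.0000 - (2.8)·0.0000) / (9.8) = 0.2041;  x_1 ← (1−ω)·0.0000 + ω·0.2041 = 0.1225
  x_2: GS value = (0 - (-2)·0.1225 - (2)·0.0000) / (7) = 0.0350;  x_2 ← (1−ω)·0.0000 + ω·0.0350 = 0.0210
  x_3: GS value = (5 - (-2)·0.1225 - (-4)·0.0210) / (9) = 0.5921;  x_3 ← (1−ω)·0.0000 + ω·0.5921 = 0.3553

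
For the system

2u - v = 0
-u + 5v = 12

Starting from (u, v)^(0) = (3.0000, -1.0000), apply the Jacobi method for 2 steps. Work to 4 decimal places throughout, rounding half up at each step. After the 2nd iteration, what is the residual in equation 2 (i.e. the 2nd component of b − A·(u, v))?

Iteration 1:
  u = (0 - (-1)·-1.0000) / (2) = -0.5000
  v = (12 - (-1)·3.0000) / (5) = 3.0000
Iteration 2:
  u = (0 - (-1)·3.0000) / (2) = 1.5000
  v = (12 - (-1)·-0.5000) / (5) = 2.3000
Residual b − A·x = (-0.7000, 2.0000)

2.0000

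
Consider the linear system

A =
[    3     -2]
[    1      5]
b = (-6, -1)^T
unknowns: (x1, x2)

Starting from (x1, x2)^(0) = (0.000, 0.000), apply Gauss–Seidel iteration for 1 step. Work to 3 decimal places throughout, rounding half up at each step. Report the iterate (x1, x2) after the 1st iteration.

(-2.000, 0.200)

Iteration 1:
  x1 = (-6 - (-2)·0.000) / (3) = -2.000
  x2 = (-1 - (1)·-2.000) / (5) = 0.200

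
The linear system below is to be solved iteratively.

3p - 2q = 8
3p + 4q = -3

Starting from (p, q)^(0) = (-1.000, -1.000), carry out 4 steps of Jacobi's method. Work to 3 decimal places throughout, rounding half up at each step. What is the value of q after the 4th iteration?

-1.625

Iteration 1:
  p = (8 - (-2)·-1.000) / (3) = 2.000
  q = (-3 - (3)·-1.000) / (4) = 0.000
Iteration 2:
  p = (8 - (-2)·0.000) / (3) = 2.667
  q = (-3 - (3)·2.000) / (4) = -2.250
Iteration 3:
  p = (8 - (-2)·-2.250) / (3) = 1.167
  q = (-3 - (3)·2.667) / (4) = -2.750
Iteration 4:
  p = (8 - (-2)·-2.750) / (3) = 0.833
  q = (-3 - (3)·1.167) / (4) = -1.625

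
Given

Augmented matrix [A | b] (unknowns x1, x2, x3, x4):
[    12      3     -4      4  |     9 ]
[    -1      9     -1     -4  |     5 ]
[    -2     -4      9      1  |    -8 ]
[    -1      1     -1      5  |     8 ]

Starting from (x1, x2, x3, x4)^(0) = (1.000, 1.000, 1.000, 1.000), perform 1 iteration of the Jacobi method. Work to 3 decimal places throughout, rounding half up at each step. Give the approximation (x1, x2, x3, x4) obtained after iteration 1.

Iteration 1:
  x1 = (9 - (3)·1.000 - (-4)·1.000 - (4)·1.000) / (12) = 0.500
  x2 = (5 - (-1)·1.000 - (-1)·1.000 - (-4)·1.000) / (9) = 1.222
  x3 = (-8 - (-2)·1.000 - (-4)·1.000 - (1)·1.000) / (9) = -0.333
  x4 = (8 - (-1)·1.000 - (1)·1.000 - (-1)·1.000) / (5) = 1.800

(0.500, 1.222, -0.333, 1.800)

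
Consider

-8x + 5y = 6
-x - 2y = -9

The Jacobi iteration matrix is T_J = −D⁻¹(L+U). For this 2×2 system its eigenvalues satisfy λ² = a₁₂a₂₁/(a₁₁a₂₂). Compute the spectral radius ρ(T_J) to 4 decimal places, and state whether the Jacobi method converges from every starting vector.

0.5590

a₁₂a₂₁/(a₁₁a₂₂) = (5)·(-1) / ((-8)·(-2)) = -0.312500
ρ = √|-0.312500| = √0.312500 = 0.5590
ρ < 1, so Jacobi converges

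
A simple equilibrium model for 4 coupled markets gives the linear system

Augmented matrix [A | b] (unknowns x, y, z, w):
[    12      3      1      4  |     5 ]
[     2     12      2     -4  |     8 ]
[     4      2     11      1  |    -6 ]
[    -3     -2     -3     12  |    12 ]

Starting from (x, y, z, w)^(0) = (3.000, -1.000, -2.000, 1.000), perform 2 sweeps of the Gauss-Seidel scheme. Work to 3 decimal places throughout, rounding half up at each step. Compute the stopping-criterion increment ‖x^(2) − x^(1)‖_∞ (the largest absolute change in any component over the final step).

0.666

Iteration 1:
  x = (5 - (3)·-1.000 - (1)·-2.000 - (4)·1.000) / (12) = 0.500
  y = (8 - (2)·0.500 - (2)·-2.000 - (-4)·1.000) / (12) = 1.250
  z = (-6 - (4)·0.500 - (2)·1.250 - (1)·1.000) / (11) = -1.045
  w = (12 - (-3)·0.500 - (-2)·1.250 - (-3)·-1.045) / (12) = 1.072
Iteration 2:
  x = (5 - (3)·1.250 - (1)·-1.045 - (4)·1.072) / (12) = -0.166
  y = (8 - (2)·-0.166 - (2)·-1.045 - (-4)·1.072) / (12) = 1.226
  z = (-6 - (4)·-0.166 - (2)·1.226 - (1)·1.072) / (11) = -0.805
  w = (12 - (-3)·-0.166 - (-2)·1.226 - (-3)·-0.805) / (12) = 0.962
Change: (-0.666, -0.024, 0.240, -0.110) → max |·| = 0.666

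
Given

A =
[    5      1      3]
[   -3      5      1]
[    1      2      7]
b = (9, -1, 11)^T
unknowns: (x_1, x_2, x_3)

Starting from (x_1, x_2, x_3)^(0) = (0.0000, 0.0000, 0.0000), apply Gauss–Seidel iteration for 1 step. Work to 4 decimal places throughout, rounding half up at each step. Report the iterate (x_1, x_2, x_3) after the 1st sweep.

(1.8000, 0.8800, 1.0629)

Iteration 1:
  x_1 = (9 - (1)·0.0000 - (3)·0.0000) / (5) = 1.8000
  x_2 = (-1 - (-3)·1.8000 - (1)·0.0000) / (5) = 0.8800
  x_3 = (11 - (1)·1.8000 - (2)·0.8800) / (7) = 1.0629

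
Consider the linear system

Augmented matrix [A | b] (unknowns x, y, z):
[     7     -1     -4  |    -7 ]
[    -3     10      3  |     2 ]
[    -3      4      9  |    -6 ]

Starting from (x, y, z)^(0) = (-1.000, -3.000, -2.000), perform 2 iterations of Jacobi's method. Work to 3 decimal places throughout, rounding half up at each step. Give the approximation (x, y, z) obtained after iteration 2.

(-0.738, -0.671, -1.746)

Iteration 1:
  x = (-7 - (-1)·-3.000 - (-4)·-2.000) / (7) = -2.571
  y = (2 - (-3)·-1.000 - (3)·-2.000) / (10) = 0.500
  z = (-6 - (-3)·-1.000 - (4)·-3.000) / (9) = 0.333
Iteration 2:
  x = (-7 - (-1)·0.500 - (-4)·0.333) / (7) = -0.738
  y = (2 - (-3)·-2.571 - (3)·0.333) / (10) = -0.671
  z = (-6 - (-3)·-2.571 - (4)·0.500) / (9) = -1.746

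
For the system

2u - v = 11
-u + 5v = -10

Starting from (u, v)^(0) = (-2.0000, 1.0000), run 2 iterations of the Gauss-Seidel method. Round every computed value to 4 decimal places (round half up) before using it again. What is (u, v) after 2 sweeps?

Iteration 1:
  u = (11 - (-1)·1.0000) / (2) = 6.0000
  v = (-10 - (-1)·6.0000) / (5) = -0.8000
Iteration 2:
  u = (11 - (-1)·-0.8000) / (2) = 5.1000
  v = (-10 - (-1)·5.1000) / (5) = -0.9800

(5.1000, -0.9800)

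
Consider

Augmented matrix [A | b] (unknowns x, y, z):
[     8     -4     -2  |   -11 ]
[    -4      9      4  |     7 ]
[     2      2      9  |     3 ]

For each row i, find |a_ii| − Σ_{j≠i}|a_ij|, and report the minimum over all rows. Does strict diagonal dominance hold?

1

row 1: |8| − (4+2) = 2
row 2: |9| − (4+4) = 1
row 3: |9| − (2+2) = 5
minimum over rows = 1 → strictly diagonally dominant (convergence guaranteed)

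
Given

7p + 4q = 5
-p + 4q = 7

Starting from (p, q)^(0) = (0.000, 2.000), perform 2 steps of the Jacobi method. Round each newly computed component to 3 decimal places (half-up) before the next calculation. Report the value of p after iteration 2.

-0.286

Iteration 1:
  p = (5 - (4)·2.000) / (7) = -0.429
  q = (7 - (-1)·0.000) / (4) = 1.750
Iteration 2:
  p = (5 - (4)·1.750) / (7) = -0.286
  q = (7 - (-1)·-0.429) / (4) = 1.643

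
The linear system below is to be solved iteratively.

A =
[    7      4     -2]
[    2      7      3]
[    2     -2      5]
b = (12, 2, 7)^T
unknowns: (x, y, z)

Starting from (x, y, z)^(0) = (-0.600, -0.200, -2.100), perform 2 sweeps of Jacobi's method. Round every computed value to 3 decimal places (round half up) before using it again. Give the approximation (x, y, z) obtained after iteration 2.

Iteration 1:
  x = (12 - (4)·-0.200 - (-2)·-2.100) / (7) = 1.229
  y = (2 - (2)·-0.600 - (3)·-2.100) / (7) = 1.357
  z = (7 - (2)·-0.600 - (-2)·-0.200) / (5) = 1.560
Iteration 2:
  x = (12 - (4)·1.357 - (-2)·1.560) / (7) = 1.385
  y = (2 - (2)·1.229 - (3)·1.560) / (7) = -0.734
  z = (7 - (2)·1.229 - (-2)·1.357) / (5) = 1.451

(1.385, -0.734, 1.451)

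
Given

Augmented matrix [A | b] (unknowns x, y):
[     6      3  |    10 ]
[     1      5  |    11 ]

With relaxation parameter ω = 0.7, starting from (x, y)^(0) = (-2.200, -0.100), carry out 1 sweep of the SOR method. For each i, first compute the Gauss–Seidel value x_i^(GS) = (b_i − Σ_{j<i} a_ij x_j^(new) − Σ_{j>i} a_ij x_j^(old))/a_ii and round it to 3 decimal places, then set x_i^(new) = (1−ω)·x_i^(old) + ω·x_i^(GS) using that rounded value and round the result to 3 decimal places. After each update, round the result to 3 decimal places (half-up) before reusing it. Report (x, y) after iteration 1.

(0.542, 1.434)

Iteration 1:
  x: GS value = (10 - (3)·-0.100) / (6) = 1.717;  x ← (1−ω)·-2.200 + ω·1.717 = 0.542
  y: GS value = (11 - (1)·0.542) / (5) = 2.092;  y ← (1−ω)·-0.100 + ω·2.092 = 1.434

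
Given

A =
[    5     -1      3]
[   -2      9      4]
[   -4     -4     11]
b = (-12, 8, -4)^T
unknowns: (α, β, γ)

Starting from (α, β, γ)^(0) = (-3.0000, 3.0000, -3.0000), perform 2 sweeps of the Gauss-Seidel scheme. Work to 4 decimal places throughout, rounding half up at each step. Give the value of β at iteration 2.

Iteration 1:
  α = (-12 - (-1)·3.0000 - (3)·-3.0000) / (5) = 0.0000
  β = (8 - (-2)·0.0000 - (4)·-3.0000) / (9) = 2.2222
  γ = (-4 - (-4)·0.0000 - (-4)·2.2222) / (11) = 0.4444
Iteration 2:
  α = (-12 - (-1)·2.2222 - (3)·0.4444) / (5) = -2.2222
  β = (8 - (-2)·-2.2222 - (4)·0.4444) / (9) = 0.1976
  γ = (-4 - (-4)·-2.2222 - (-4)·0.1976) / (11) = -1.0999

0.1976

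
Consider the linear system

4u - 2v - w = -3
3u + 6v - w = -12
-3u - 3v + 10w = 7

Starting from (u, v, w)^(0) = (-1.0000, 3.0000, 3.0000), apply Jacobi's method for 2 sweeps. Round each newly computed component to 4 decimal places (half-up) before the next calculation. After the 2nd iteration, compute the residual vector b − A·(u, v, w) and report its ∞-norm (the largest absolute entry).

11.8749

Iteration 1:
  u = (-3 - (-2)·3.0000 - (-1)·3.0000) / (4) = 1.5000
  v = (-12 - (3)·-1.0000 - (-1)·3.0000) / (6) = -1.0000
  w = (7 - (-3)·-1.0000 - (-3)·3.0000) / (10) = 1.3000
Iteration 2:
  u = (-3 - (-2)·-1.0000 - (-1)·1.3000) / (4) = -0.9250
  v = (-12 - (3)·1.5000 - (-1)·1.3000) / (6) = -2.5333
  w = (7 - (-3)·1.5000 - (-3)·-1.0000) / (10) = 0.8500
Residual b − A·x = (-3.5166, 6.8248, -11.8749); ∞-norm = 11.8749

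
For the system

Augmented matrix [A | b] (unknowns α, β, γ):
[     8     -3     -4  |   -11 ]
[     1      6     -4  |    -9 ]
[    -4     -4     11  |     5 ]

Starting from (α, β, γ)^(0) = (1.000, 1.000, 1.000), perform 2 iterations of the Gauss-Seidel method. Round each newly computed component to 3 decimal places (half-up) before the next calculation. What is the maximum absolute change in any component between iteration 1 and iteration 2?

Iteration 1:
  α = (-11 - (-3)·1.000 - (-4)·1.000) / (8) = -0.500
  β = (-9 - (1)·-0.500 - (-4)·1.000) / (6) = -0.750
  γ = (5 - (-4)·-0.500 - (-4)·-0.750) / (11) = 0.000
Iteration 2:
  α = (-11 - (-3)·-0.750 - (-4)·0.000) / (8) = -1.656
  β = (-9 - (1)·-1.656 - (-4)·0.000) / (6) = -1.224
  γ = (5 - (-4)·-1.656 - (-4)·-1.224) / (11) = -0.593
Change: (-1.156, -0.474, -0.593) → max |·| = 1.156

1.156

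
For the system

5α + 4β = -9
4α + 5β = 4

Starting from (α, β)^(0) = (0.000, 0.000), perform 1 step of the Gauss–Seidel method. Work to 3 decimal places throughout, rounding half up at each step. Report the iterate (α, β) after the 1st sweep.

Iteration 1:
  α = (-9 - (4)·0.000) / (5) = -1.800
  β = (4 - (4)·-1.800) / (5) = 2.240

(-1.800, 2.240)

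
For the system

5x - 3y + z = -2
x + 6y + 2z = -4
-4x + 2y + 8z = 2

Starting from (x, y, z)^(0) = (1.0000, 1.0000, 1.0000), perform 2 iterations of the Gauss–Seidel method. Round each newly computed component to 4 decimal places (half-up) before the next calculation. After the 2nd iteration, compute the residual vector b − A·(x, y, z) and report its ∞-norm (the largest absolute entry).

1.6875

Iteration 1:
  x = (-2 - (-3)·1.0000 - (1)·1.0000) / (5) = 0.0000
  y = (-4 - (1)·0.0000 - (2)·1.0000) / (6) = -1.0000
  z = (2 - (-4)·0.0000 - (2)·-1.0000) / (8) = 0.5000
Iteration 2:
  x = (-2 - (-3)·-1.0000 - (1)·0.5000) / (5) = -1.1000
  y = (-4 - (1)·-1.1000 - (2)·0.5000) / (6) = -0.6500
  z = (2 - (-4)·-1.1000 - (2)·-0.6500) / (8) = -0.1375
Residual b − A·x = (1.6875, 1.2750, 0.0000); ∞-norm = 1.6875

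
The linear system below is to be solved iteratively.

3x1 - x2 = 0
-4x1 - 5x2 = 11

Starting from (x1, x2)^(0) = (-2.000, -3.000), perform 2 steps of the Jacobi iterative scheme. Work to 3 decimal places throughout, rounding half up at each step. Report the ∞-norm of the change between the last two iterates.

0.800

Iteration 1:
  x1 = (0 - (-1)·-3.000) / (3) = -1.000
  x2 = (11 - (-4)·-2.000) / (-5) = -0.600
Iteration 2:
  x1 = (0 - (-1)·-0.600) / (3) = -0.200
  x2 = (11 - (-4)·-1.000) / (-5) = -1.400
Change: (0.800, -0.800) → max |·| = 0.800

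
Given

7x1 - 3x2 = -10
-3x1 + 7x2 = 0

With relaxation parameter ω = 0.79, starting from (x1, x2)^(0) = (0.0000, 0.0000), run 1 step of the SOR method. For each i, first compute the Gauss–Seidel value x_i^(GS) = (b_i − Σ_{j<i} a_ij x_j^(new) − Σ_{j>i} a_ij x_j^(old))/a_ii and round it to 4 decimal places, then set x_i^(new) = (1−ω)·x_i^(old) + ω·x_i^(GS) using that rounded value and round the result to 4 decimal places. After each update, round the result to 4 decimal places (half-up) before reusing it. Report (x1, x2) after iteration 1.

(-1.1286, -0.3821)

Iteration 1:
  x1: GS value = (-10 - (-3)·0.0000) / (7) = -1.4286;  x1 ← (1−ω)·0.0000 + ω·-1.4286 = -1.1286
  x2: GS value = (0 - (-3)·-1.1286) / (7) = -0.4837;  x2 ← (1−ω)·0.0000 + ω·-0.4837 = -0.3821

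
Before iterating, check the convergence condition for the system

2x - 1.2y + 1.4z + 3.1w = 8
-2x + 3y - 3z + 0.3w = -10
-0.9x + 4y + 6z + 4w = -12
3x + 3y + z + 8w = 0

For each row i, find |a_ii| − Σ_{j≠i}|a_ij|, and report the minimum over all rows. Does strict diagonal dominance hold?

row 1: |2| − (1.2+1.4+3.1) = -3.7
row 2: |3| − (2+3+0.3) = -2.3
row 3: |6| − (0.9+4+4) = -2.9
row 4: |8| − (3+3+1) = 1
minimum over rows = -3.7 → not strictly diagonally dominant

-3.7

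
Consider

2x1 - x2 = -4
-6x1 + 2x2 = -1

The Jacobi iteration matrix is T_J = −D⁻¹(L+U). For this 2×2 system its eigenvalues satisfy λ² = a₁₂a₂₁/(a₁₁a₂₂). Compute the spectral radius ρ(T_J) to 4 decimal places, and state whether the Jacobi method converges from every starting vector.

1.2247

a₁₂a₂₁/(a₁₁a₂₂) = (-1)·(-6) / ((2)·(2)) = 1.500000
ρ = √|1.500000| = √1.500000 = 1.2247
ρ > 1, so Jacobi diverges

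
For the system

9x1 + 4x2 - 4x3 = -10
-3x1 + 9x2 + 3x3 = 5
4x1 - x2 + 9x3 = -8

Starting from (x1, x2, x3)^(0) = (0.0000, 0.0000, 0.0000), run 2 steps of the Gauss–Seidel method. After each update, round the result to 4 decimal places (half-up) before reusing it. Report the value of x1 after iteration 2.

-1.3599

Iteration 1:
  x1 = (-10 - (4)·0.0000 - (-4)·0.0000) / (9) = -1.1111
  x2 = (5 - (-3)·-1.1111 - (3)·0.0000) / (9) = 0.1852
  x3 = (-8 - (4)·-1.1111 - (-1)·0.1852) / (9) = -0.3745
Iteration 2:
  x1 = (-10 - (4)·0.1852 - (-4)·-0.3745) / (9) = -1.3599
  x2 = (5 - (-3)·-1.3599 - (3)·-0.3745) / (9) = 0.2271
  x3 = (-8 - (4)·-1.3599 - (-1)·0.2271) / (9) = -0.2593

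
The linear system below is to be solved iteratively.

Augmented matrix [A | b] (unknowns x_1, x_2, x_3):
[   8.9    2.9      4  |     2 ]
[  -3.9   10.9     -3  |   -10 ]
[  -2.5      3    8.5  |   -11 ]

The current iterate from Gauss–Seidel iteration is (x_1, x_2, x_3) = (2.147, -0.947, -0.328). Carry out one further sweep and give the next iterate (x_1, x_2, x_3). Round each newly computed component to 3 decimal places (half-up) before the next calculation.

One sweep:
  x_1 = (2 - (2.9)·-0.947 - (4)·-0.328) / (8.9) = 0.681
  x_2 = (-10 - (-3.9)·0.681 - (-3)·-0.328) / (10.9) = -0.764
  x_3 = (-11 - (-2.5)·0.681 - (3)·-0.764) / (8.5) = -0.824

(0.681, -0.764, -0.824)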